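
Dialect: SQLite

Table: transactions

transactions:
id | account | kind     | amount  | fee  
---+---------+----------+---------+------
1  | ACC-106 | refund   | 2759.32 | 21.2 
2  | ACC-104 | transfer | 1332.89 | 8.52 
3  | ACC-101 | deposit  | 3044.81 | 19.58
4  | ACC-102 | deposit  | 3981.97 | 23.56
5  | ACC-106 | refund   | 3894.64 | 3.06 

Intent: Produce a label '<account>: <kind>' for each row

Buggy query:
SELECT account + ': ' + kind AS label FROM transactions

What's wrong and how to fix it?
Bug: SQLite uses || for string concatenation; + coerces text to numbers (yielding 0)

Fix: Use the || operator for string concatenation

Corrected query:
SELECT account || ': ' || kind AS label FROM transactions

Result:
label            
-----------------
ACC-106: refund  
ACC-104: transfer
ACC-101: deposit 
ACC-102: deposit 
ACC-106: refund  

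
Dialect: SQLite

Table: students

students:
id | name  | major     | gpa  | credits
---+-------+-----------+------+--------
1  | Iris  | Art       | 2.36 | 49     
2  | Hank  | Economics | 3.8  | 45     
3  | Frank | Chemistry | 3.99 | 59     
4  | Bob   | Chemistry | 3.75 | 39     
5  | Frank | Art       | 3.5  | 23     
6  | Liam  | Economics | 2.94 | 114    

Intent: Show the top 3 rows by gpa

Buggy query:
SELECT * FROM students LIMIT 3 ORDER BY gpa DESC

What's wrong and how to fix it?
Bug: ORDER BY cannot follow LIMIT; LIMIT is the final clause

Fix: Swap the clauses: ORDER BY first, then LIMIT

Corrected query:
SELECT * FROM students ORDER BY gpa DESC LIMIT 3

Result:
id | name  | major     | gpa  | credits
---+-------+-----------+------+--------
3  | Frank | Chemistry | 3.99 | 59     
2  | Hank  | Economics | 3.8  | 45     
4  | Bob   | Chemistry | 3.75 | 39     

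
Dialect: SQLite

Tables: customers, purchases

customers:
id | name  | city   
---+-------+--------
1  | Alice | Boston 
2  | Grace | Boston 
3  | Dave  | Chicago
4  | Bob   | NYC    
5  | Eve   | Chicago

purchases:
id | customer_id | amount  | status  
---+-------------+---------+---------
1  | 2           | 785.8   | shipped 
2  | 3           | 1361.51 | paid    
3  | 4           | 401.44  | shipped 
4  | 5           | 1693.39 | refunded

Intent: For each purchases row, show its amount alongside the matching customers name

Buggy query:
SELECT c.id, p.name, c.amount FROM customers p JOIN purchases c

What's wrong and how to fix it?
Bug: JOIN with no ON clause produces a cartesian product; every purchases row pairs with every customers row

Fix: Specify the join condition linking the foreign key to the parent id

Corrected query:
SELECT c.id, p.name, c.amount FROM customers p JOIN purchases c ON c.customer_id = p.id

Result:
id | name  | amount 
---+-------+--------
1  | Grace | 785.8  
2  | Dave  | 1361.51
3  | Bob   | 401.44 
4  | Eve   | 1693.39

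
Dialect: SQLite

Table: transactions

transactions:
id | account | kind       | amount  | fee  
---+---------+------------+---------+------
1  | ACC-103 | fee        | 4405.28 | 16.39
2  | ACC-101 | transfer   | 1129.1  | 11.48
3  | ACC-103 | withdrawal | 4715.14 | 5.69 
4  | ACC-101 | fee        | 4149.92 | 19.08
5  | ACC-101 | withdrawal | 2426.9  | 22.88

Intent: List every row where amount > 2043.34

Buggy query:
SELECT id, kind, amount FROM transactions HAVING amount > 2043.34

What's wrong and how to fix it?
Bug: This is a non-aggregate query (no GROUP BY, no aggregates), so in SQLite the HAVING clause is invalid here; a row-level condition belongs in WHERE

Fix: Replace HAVING with WHERE since the condition applies to individual rows

Corrected query:
SELECT id, kind, amount FROM transactions WHERE amount > 2043.34

Result:
id | kind       | amount 
---+------------+--------
1  | fee        | 4405.28
3  | withdrawal | 4715.14
4  | fee        | 4149.92
5  | withdrawal | 2426.9 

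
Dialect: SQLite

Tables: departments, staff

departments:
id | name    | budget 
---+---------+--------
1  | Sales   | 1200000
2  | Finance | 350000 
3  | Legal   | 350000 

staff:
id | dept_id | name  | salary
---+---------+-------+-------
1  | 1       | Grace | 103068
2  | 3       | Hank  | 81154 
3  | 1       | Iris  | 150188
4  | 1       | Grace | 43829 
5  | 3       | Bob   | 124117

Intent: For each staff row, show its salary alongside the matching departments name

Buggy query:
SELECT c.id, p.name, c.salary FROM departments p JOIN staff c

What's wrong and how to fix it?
Bug: Missing join condition: each staff row is matched to all departments rows instead of just its own

Fix: Add ON c.dept_id = p.id to the JOIN

Corrected query:
SELECT c.id, p.name, c.salary FROM departments p JOIN staff c ON c.dept_id = p.id

Result:
id | name  | salary
---+-------+-------
1  | Sales | 103068
2  | Legal | 81154 
3  | Sales | 150188
4  | Sales | 43829 
5  | Legal | 124117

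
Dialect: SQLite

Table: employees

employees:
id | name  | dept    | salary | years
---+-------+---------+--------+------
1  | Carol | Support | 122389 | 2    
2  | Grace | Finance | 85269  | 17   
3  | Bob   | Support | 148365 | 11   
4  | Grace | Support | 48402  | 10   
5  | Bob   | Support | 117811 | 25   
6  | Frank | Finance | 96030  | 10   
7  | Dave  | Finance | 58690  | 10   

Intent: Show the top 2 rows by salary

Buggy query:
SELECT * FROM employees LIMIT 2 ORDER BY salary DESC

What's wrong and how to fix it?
Bug: LIMIT must come after ORDER BY

Fix: Swap the clauses: ORDER BY first, then LIMIT

Corrected query:
SELECT * FROM employees ORDER BY salary DESC LIMIT 2

Result:
id | name  | dept    | salary | years
---+-------+---------+--------+------
3  | Bob   | Support | 148365 | 11   
1  | Carol | Support | 122389 | 2    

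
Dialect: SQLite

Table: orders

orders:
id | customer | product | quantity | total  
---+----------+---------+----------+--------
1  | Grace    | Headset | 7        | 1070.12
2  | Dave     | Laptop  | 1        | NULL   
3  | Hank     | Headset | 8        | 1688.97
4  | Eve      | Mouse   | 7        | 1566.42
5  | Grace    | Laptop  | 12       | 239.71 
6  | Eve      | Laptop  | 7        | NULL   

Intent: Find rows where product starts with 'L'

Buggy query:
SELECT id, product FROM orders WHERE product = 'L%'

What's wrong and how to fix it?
Bug: Wildcards only work with LIKE; '=' treats '%' as a literal character

Fix: Use LIKE for wildcard pattern matching

Corrected query:
SELECT id, product FROM orders WHERE product LIKE 'L%'

Result:
id | product
---+--------
2  | Laptop 
5  | Laptop 
6  | Laptop 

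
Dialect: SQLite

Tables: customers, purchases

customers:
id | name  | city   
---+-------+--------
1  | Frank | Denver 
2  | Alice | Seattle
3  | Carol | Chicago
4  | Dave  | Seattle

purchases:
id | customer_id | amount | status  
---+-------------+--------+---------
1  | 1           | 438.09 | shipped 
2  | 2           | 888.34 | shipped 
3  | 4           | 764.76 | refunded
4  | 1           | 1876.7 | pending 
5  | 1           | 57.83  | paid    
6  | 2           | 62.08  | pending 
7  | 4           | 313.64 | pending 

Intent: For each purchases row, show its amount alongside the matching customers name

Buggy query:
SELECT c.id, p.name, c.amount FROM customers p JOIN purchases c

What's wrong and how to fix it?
Bug: Missing join condition: each purchases row is matched to all customers rows instead of just its own

Fix: Add ON c.customer_id = p.id to the JOIN

Corrected query:
SELECT c.id, p.name, c.amount FROM customers p JOIN purchases c ON c.customer_id = p.id

Result:
id | name  | amount
---+-------+-------
1  | Frank | 438.09
2  | Alice | 888.34
3  | Dave  | 764.76
4  | Frank | 1876.7
5  | Frank | 57.83 
6  | Alice | 62.08 
7  | Dave  | 313.64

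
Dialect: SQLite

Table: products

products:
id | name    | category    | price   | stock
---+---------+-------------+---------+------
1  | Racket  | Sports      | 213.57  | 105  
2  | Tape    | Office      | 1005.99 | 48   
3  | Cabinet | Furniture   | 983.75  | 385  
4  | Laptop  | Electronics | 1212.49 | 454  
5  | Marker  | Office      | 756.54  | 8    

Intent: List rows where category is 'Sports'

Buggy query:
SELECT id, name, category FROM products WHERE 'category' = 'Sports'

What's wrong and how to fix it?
Bug: Single quotes denote string literals in SQL; the column name is being compared as a constant string

Fix: Reference the column as category without single quotes

Corrected query:
SELECT id, name, category FROM products WHERE category = 'Sports'

Result:
id | name   | category
---+--------+---------
1  | Racket | Sports  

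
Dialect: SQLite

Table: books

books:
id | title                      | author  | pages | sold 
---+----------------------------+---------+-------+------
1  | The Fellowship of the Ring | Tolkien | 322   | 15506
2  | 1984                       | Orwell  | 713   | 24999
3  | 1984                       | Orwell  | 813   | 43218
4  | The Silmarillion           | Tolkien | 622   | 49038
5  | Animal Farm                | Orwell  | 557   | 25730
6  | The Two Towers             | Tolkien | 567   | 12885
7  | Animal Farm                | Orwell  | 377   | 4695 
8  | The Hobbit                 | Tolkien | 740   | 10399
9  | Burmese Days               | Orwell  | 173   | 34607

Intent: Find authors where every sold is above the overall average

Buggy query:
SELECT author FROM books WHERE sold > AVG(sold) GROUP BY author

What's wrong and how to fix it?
Bug: AVG() is an aggregate; it can't sit directly in WHERE

Fix: Compute the overall average in a scalar subquery and compare each group's MIN against it in HAVING

Corrected query:
SELECT author FROM books GROUP BY author HAVING MIN(sold) > (SELECT AVG(sold) FROM books)

Result:
(no rows)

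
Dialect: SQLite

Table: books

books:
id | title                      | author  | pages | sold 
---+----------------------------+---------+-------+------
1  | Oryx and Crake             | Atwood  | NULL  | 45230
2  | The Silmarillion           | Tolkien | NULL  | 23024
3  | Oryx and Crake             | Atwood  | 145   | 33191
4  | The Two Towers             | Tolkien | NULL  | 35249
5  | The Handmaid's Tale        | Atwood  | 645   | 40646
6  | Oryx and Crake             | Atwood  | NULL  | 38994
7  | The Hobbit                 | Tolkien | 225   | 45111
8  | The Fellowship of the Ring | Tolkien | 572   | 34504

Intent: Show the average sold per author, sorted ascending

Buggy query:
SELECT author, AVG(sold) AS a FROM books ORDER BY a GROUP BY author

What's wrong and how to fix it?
Bug: GROUP BY must precede ORDER BY

Fix: Move ORDER BY to the end, after GROUP BY

Corrected query:
SELECT author, AVG(sold) AS a FROM books GROUP BY author ORDER BY a

Result:
author  | a       
--------+---------
Tolkien | 34472   
Atwood  | 39515.25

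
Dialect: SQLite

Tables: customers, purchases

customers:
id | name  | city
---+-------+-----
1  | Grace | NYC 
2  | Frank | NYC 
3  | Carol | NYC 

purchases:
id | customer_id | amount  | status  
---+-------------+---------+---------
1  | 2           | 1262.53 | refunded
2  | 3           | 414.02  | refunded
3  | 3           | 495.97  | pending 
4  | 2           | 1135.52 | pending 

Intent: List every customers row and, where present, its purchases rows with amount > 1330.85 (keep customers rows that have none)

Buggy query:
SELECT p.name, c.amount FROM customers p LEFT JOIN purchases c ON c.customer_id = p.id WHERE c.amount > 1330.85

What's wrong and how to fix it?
Bug: A WHERE condition on the right-hand table after LEFT JOIN drops unmatched parents

Fix: Move the right-table condition into the ON clause so unmatched parents are kept

Corrected query:
SELECT p.name, c.amount FROM customers p LEFT JOIN purchases c ON c.customer_id = p.id AND c.amount > 1330.85

Result:
name  | amount
------+-------
Grace | NULL  
Frank | NULL  
Carol | NULL  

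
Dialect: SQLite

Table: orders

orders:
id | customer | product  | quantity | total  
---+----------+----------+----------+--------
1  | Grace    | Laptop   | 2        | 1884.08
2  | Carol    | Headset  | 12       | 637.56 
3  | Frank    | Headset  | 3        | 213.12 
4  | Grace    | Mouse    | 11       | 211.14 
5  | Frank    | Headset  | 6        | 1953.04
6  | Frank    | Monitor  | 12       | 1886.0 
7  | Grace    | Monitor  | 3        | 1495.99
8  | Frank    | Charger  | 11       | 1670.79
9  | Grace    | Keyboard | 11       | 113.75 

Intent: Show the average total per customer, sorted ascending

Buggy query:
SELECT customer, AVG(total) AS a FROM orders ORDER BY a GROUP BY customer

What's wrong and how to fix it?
Bug: ORDER BY appears before GROUP BY; SQL clause order requires GROUP BY first

Fix: Move ORDER BY to the end, after GROUP BY

Corrected query:
SELECT customer, AVG(total) AS a FROM orders GROUP BY customer ORDER BY a

Result:
customer | a        
---------+----------
Carol    | 637.56   
Grace    | 926.24   
Frank    | 1430.7375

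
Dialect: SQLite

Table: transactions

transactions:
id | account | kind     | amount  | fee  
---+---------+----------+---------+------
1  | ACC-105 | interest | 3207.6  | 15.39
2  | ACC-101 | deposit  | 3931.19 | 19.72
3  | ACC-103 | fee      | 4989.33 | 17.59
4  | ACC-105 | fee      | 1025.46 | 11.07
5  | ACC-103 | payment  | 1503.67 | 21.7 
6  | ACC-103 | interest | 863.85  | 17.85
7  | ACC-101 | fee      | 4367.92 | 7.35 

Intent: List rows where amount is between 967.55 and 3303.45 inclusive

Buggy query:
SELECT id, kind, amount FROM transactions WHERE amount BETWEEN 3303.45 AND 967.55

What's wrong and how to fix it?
Bug: BETWEEN expects the lower bound first; with 3303.45 AND 967.55 the range is empty

Fix: Write BETWEEN 967.55 AND 3303.45

Corrected query:
SELECT id, kind, amount FROM transactions WHERE amount BETWEEN 967.55 AND 3303.45

Result:
id | kind     | amount 
---+----------+--------
1  | interest | 3207.6 
4  | fee      | 1025.46
5  | payment  | 1503.67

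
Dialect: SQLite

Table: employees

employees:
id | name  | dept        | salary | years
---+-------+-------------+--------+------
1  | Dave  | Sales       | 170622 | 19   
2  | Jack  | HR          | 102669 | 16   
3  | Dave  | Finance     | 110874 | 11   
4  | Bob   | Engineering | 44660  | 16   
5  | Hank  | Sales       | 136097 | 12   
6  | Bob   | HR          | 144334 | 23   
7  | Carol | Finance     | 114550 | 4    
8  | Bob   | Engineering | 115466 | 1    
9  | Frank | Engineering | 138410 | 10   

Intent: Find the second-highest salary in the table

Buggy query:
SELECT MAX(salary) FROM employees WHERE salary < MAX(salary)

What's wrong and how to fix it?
Bug: The inner MAX is an aggregate inside WHERE, which is not allowed

Fix: Compute the overall MAX in a subquery, then take MAX of rows below it

Corrected query:
SELECT MAX(salary) FROM employees WHERE salary < (SELECT MAX(salary) FROM employees)

Result:
MAX(salary)
-----------
144334     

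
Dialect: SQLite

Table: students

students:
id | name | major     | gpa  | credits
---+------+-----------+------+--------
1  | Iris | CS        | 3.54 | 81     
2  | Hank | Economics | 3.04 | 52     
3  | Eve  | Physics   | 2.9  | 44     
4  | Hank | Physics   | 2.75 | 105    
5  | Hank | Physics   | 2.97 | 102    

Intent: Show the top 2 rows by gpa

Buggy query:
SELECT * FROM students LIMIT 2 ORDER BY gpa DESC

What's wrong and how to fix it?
Bug: ORDER BY cannot follow LIMIT; LIMIT is the final clause

Fix: Sort with ORDER BY, then apply LIMIT

Corrected query:
SELECT * FROM students ORDER BY gpa DESC LIMIT 2

Result:
id | name | major     | gpa  | credits
---+------+-----------+------+--------
1  | Iris | CS        | 3.54 | 81     
2  | Hank | Economics | 3.04 | 52     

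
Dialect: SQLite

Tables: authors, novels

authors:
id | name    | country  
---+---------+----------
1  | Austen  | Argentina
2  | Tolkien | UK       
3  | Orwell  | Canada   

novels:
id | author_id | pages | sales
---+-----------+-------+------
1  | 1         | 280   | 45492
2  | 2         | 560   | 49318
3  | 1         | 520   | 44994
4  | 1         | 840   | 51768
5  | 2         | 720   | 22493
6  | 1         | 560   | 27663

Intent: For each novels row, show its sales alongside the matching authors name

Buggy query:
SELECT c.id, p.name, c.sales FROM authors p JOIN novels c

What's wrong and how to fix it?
Bug: Missing join condition: each novels row is matched to all authors rows instead of just its own

Fix: Specify the join condition linking the foreign key to the parent id

Corrected query:
SELECT c.id, p.name, c.sales FROM authors p JOIN novels c ON c.author_id = p.id

Result:
id | name    | sales
---+---------+------
1  | Austen  | 45492
2  | Tolkien | 49318
3  | Austen  | 44994
4  | Austen  | 51768
5  | Tolkien | 22493
6  | Austen  | 27663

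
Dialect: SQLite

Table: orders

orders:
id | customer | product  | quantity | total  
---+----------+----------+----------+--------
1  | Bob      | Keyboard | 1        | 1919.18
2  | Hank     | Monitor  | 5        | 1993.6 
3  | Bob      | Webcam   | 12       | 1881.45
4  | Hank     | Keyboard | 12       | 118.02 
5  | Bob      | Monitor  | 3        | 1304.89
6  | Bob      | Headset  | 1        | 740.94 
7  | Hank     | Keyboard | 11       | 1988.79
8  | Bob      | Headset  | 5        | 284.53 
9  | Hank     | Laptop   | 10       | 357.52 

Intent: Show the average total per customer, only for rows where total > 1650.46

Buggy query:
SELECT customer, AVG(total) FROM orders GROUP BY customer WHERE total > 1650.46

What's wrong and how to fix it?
Bug: WHERE cannot follow GROUP BY

Fix: Move the WHERE clause before GROUP BY

Corrected query:
SELECT customer, AVG(total) FROM orders WHERE total > 1650.46 GROUP BY customer

Result:
customer | AVG(total)
---------+-----------
Bob      | 1900.315  
Hank     | 1991.195  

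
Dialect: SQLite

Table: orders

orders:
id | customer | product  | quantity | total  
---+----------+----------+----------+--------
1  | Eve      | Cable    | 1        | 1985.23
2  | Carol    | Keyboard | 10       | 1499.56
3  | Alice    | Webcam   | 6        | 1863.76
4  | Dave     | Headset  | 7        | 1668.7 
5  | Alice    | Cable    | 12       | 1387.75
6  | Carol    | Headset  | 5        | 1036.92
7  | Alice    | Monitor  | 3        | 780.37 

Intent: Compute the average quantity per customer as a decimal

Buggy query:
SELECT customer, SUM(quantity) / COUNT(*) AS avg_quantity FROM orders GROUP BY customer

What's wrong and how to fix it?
Bug: SUM(quantity) and COUNT(*) are both integers; the division truncates the fractional part

Fix: Multiply by 1.0 (or CAST to REAL) to force floating-point division

Corrected query:
SELECT customer, SUM(quantity) * 1.0 / COUNT(*) AS avg_quantity FROM orders GROUP BY customer

Result:
customer | avg_quantity
---------+-------------
Alice    | 7           
Carol    | 7.5         
Dave     | 7           
Eve      | 1           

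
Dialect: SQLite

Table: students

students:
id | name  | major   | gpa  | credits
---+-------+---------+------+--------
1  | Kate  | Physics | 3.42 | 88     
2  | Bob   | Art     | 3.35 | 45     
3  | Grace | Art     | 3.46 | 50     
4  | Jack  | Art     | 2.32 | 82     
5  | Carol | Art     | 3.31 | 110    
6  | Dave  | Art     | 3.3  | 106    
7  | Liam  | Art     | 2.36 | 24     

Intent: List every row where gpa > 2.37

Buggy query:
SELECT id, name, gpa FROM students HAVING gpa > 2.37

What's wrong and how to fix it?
Bug: HAVING filters the output of aggregation, but this query has no GROUP BY and no aggregate functions, so SQLite rejects it (HAVING clause on a non-aggregate query); the condition here is per row

Fix: Use WHERE for row-level filtering

Corrected query:
SELECT id, name, gpa FROM students WHERE gpa > 2.37

Result:
id | name  | gpa 
---+-------+-----
1  | Kate  | 3.42
2  | Bob   | 3.35
3  | Grace | 3.46
5  | Carol | 3.31
6  | Dave  | 3.3 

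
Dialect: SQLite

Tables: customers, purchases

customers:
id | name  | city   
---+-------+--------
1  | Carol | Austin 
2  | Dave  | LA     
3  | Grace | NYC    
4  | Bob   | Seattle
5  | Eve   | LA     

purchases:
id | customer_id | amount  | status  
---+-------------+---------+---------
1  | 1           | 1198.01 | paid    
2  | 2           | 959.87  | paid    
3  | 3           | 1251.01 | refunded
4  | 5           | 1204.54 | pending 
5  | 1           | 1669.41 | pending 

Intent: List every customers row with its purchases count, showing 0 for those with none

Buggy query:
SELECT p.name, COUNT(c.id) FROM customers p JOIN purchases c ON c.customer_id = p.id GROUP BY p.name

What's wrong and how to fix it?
Bug: INNER JOIN drops customers rows that have no matching purchases rows

Fix: Switch to LEFT JOIN to retain unmatched parent rows

Corrected query:
SELECT p.name, COUNT(c.id) FROM customers p LEFT JOIN purchases c ON c.customer_id = p.id GROUP BY p.name

Result:
name  | COUNT(c.id)
------+------------
Bob   | 0          
Carol | 2          
Dave  | 1          
Eve   | 1          
Grace | 1          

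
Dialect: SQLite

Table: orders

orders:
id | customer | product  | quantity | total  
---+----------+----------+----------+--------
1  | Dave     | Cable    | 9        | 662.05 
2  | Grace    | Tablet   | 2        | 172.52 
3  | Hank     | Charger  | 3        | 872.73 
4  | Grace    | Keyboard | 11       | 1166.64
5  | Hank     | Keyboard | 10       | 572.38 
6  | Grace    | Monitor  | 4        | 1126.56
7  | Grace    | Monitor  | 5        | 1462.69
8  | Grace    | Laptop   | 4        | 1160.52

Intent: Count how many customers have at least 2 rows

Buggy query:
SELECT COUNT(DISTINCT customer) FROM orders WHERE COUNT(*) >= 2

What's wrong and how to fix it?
Bug: WHERE filters individual rows, not groups, so a group-level COUNT is invalid there

Fix: Use a subquery that GROUPs and filters with HAVING, then count its rows

Corrected query:
SELECT COUNT(*) FROM (SELECT customer FROM orders GROUP BY customer HAVING COUNT(*) >= 2)

Result:
COUNT(*)
--------
2       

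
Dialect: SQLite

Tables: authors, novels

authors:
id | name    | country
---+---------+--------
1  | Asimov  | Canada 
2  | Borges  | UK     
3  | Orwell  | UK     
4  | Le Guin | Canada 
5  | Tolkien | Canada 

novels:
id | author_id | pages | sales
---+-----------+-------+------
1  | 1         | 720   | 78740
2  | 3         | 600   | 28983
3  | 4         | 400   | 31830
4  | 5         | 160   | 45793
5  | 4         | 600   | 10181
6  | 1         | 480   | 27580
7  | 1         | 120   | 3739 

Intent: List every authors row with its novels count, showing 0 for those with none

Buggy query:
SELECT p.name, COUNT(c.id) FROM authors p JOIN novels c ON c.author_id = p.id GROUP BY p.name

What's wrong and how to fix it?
Bug: INNER JOIN drops authors rows that have no matching novels rows

Fix: Switch to LEFT JOIN to retain unmatched parent rows

Corrected query:
SELECT p.name, COUNT(c.id) FROM authors p LEFT JOIN novels c ON c.author_id = p.id GROUP BY p.name

Result:
name    | COUNT(c.id)
--------+------------
Asimov  | 3          
Borges  | 0          
Le Guin | 2          
Orwell  | 1          
Tolkien | 1          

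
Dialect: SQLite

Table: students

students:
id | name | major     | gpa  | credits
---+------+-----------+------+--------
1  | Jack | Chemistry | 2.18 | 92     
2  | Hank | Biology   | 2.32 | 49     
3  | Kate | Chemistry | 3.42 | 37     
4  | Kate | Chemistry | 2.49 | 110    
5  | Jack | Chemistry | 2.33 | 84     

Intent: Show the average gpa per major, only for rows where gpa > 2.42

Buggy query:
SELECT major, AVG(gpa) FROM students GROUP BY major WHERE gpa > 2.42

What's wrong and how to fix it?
Bug: WHERE cannot follow GROUP BY

Fix: Place WHERE between FROM and GROUP BY

Corrected query:
SELECT major, AVG(gpa) FROM students WHERE gpa > 2.42 GROUP BY major

Result:
major     | AVG(gpa)
----------+---------
Chemistry | 2.955   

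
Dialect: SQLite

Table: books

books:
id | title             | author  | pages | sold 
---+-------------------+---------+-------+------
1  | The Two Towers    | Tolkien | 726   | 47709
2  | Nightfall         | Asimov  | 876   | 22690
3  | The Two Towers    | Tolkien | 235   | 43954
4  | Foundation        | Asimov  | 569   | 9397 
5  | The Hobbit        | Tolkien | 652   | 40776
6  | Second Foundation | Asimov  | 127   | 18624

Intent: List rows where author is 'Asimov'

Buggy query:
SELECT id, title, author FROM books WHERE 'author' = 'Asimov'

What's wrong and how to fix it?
Bug: 'author' in single quotes is a string literal, not the column; the comparison is literal-vs-literal and never true

Fix: Reference the column as author without single quotes

Corrected query:
SELECT id, title, author FROM books WHERE author = 'Asimov'

Result:
id | title             | author
---+-------------------+-------
2  | Nightfall         | Asimov
4  | Foundation        | Asimov
6  | Second Foundation | Asimov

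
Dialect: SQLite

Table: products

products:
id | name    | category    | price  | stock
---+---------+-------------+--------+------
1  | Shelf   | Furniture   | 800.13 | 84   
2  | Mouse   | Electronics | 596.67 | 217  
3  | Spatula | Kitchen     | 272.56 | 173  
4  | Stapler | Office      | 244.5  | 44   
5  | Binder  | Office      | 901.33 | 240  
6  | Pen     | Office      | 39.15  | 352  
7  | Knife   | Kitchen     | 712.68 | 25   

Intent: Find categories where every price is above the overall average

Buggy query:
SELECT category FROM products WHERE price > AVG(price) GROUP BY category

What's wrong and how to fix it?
Bug: WHERE evaluates per row before aggregation, so AVG() is unavailable

Fix: Compute the overall average in a scalar subquery and compare each group's MIN against it in HAVING

Corrected query:
SELECT category FROM products GROUP BY category HAVING MIN(price) > (SELECT AVG(price) FROM products)

Result:
category   
-----------
Electronics
Furniture  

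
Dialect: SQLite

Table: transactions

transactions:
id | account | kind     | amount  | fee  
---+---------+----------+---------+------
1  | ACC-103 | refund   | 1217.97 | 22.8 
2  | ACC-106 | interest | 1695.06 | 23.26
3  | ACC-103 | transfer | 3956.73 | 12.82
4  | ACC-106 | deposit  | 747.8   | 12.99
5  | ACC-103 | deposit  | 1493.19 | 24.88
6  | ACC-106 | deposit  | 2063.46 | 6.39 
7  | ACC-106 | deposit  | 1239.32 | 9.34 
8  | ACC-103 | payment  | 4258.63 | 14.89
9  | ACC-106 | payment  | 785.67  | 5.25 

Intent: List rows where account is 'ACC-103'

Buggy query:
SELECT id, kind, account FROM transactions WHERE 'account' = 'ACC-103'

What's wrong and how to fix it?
Bug: 'account' in single quotes is a string literal, not the column; the comparison is literal-vs-literal and never true

Fix: Reference the column as account without single quotes

Corrected query:
SELECT id, kind, account FROM transactions WHERE account = 'ACC-103'

Result:
id | kind     | account
---+----------+--------
1  | refund   | ACC-103
3  | transfer | ACC-103
5  | deposit  | ACC-103
8  | payment  | ACC-103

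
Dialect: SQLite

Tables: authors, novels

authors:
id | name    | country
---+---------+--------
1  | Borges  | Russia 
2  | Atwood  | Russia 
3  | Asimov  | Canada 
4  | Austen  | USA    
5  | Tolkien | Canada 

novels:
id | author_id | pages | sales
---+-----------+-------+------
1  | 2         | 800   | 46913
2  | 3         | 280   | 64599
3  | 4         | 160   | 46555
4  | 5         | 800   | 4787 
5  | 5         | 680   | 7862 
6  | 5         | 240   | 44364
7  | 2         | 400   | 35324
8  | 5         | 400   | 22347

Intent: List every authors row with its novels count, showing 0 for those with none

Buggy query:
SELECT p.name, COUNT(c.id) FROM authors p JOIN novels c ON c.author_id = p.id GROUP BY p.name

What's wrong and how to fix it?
Bug: INNER JOIN drops authors rows that have no matching novels rows

Fix: Use LEFT JOIN so parents without children still appear (COUNT(c.id) gives 0)

Corrected query:
SELECT p.name, COUNT(c.id) FROM authors p LEFT JOIN novels c ON c.author_id = p.id GROUP BY p.name

Result:
name    | COUNT(c.id)
--------+------------
Asimov  | 1          
Atwood  | 2          
Austen  | 1          
Borges  | 0          
Tolkien | 4          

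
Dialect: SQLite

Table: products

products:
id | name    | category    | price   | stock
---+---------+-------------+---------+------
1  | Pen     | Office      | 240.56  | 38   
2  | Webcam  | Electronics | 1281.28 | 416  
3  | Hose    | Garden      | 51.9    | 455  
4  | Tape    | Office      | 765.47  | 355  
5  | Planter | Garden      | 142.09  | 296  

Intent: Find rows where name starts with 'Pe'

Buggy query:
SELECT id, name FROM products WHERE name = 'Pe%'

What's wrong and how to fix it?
Bug: '=' compares the literal string including the % character; pattern matching needs LIKE

Fix: Replace '=' with LIKE so 'Pe%' is treated as a pattern

Corrected query:
SELECT id, name FROM products WHERE name LIKE 'Pe%'

Result:
id | name
---+-----
1  | Pen 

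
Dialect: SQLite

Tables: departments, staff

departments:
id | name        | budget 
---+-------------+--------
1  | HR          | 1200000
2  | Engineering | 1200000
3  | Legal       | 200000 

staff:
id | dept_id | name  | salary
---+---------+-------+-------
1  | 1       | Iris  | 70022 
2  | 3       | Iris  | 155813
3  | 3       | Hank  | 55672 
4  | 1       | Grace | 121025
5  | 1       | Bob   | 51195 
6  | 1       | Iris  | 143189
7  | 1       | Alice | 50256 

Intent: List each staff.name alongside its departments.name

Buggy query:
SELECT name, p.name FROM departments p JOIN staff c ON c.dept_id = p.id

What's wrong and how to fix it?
Bug: Both tables have a 'name' column; the unqualified reference is ambiguous

Fix: Prefix ambiguous columns with the table alias

Corrected query:
SELECT c.name, p.name FROM departments p JOIN staff c ON c.dept_id = p.id

Result:
name  | name 
------+------
Iris  | HR   
Iris  | Legal
Hank  | Legal
Grace | HR   
Bob   | HR   
Iris  | HR   
Alice | HR   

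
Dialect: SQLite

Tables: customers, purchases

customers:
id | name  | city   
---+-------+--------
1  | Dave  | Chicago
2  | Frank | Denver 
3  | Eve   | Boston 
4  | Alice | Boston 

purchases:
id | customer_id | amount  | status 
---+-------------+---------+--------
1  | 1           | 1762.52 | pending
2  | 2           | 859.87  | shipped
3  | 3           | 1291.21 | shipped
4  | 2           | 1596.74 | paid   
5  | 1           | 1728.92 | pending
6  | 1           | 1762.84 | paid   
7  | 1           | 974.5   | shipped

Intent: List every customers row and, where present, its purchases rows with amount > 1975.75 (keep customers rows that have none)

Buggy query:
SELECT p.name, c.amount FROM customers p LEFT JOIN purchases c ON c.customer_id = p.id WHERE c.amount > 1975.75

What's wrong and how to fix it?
Bug: Filtering c.amount in WHERE discards the NULL rows produced by LEFT JOIN, turning it into an inner join

Fix: Put 'c.amount > 1975.75' in the JOIN's ON clause instead of WHERE

Corrected query:
SELECT p.name, c.amount FROM customers p LEFT JOIN purchases c ON c.customer_id = p.id AND c.amount > 1975.75

Result:
name  | amount
------+-------
Dave  | NULL  
Frank | NULL  
Eve   | NULL  
Alice | NULL  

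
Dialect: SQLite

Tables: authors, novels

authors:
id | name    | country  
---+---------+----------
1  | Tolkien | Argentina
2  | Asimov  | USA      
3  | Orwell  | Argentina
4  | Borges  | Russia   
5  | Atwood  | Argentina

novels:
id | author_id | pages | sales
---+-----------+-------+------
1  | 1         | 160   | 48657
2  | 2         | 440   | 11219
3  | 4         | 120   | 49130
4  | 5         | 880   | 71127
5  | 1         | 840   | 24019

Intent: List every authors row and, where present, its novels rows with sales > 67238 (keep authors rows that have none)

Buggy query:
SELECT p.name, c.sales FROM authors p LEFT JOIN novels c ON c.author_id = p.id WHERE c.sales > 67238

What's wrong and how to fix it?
Bug: Filtering c.sales in WHERE discards the NULL rows produced by LEFT JOIN, turning it into an inner join

Fix: Move the right-table condition into the ON clause so unmatched parents are kept

Corrected query:
SELECT p.name, c.sales FROM authors p LEFT JOIN novels c ON c.author_id = p.id AND c.sales > 67238

Result:
name    | sales
--------+------
Tolkien | NULL 
Asimov  | NULL 
Orwell  | NULL 
Borges  | NULL 
Atwood  | 71127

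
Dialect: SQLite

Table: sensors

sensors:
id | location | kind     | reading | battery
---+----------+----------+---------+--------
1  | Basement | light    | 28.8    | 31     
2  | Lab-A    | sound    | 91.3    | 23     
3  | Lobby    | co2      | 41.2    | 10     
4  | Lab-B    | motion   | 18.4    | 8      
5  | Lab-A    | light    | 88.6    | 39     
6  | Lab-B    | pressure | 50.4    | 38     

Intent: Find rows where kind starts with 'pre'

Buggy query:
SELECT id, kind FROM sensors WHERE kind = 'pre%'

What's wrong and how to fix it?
Bug: Wildcards only work with LIKE; '=' treats '%' as a literal character

Fix: Replace '=' with LIKE so 'pre%' is treated as a pattern

Corrected query:
SELECT id, kind FROM sensors WHERE kind LIKE 'pre%'

Result:
id | kind    
---+---------
6  | pressure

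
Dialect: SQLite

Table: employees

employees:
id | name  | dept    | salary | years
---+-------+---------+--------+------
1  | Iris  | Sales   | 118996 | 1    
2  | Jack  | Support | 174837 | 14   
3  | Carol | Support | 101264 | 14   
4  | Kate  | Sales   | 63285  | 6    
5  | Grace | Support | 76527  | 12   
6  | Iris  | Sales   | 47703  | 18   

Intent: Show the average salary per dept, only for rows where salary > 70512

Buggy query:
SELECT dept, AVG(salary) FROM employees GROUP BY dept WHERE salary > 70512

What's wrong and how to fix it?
Bug: WHERE cannot follow GROUP BY

Fix: Move the WHERE clause before GROUP BY

Corrected query:
SELECT dept, AVG(salary) FROM employees WHERE salary > 70512 GROUP BY dept

Result:
dept    | AVG(salary)  
--------+--------------
Sales   | 118996       
Support | 117542.666667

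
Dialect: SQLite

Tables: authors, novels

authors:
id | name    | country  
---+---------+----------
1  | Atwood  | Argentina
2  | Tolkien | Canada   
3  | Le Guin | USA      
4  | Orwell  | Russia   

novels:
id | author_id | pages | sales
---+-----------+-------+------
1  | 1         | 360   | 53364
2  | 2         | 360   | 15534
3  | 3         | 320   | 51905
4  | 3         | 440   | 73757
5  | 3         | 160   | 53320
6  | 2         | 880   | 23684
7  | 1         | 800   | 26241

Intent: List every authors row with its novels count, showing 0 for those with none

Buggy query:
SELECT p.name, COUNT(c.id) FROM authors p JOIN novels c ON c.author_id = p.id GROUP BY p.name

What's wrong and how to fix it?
Bug: INNER JOIN drops authors rows that have no matching novels rows

Fix: Use LEFT JOIN so parents without children still appear (COUNT(c.id) gives 0)

Corrected query:
SELECT p.name, COUNT(c.id) FROM authors p LEFT JOIN novels c ON c.author_id = p.id GROUP BY p.name

Result:
name    | COUNT(c.id)
--------+------------
Atwood  | 2          
Le Guin | 3          
Orwell  | 0          
Tolkien | 2          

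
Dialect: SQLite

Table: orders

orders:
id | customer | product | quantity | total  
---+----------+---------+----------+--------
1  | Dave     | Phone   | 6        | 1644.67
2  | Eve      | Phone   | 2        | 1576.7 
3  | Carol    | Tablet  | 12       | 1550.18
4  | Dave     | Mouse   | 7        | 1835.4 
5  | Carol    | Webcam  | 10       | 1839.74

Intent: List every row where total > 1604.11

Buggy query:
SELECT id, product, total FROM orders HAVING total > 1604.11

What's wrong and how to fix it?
Bug: This is a non-aggregate query (no GROUP BY, no aggregates), so in SQLite the HAVING clause is invalid here; a row-level condition belongs in WHERE

Fix: Replace HAVING with WHERE since the condition applies to individual rows

Corrected query:
SELECT id, product, total FROM orders WHERE total > 1604.11

Result:
id | product | total  
---+---------+--------
1  | Phone   | 1644.67
4  | Mouse   | 1835.4 
5  | Webcam  | 1839.74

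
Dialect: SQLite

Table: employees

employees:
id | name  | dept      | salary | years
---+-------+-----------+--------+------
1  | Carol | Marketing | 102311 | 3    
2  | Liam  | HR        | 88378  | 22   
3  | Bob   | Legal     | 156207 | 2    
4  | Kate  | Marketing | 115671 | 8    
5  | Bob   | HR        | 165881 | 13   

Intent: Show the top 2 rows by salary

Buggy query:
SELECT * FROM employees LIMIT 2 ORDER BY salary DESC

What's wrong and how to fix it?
Bug: ORDER BY cannot follow LIMIT; LIMIT is the final clause

Fix: Sort with ORDER BY, then apply LIMIT

Corrected query:
SELECT * FROM employees ORDER BY salary DESC LIMIT 2

Result:
id | name | dept  | salary | years
---+------+-------+--------+------
5  | Bob  | HR    | 165881 | 13   
3  | Bob  | Legal | 156207 | 2    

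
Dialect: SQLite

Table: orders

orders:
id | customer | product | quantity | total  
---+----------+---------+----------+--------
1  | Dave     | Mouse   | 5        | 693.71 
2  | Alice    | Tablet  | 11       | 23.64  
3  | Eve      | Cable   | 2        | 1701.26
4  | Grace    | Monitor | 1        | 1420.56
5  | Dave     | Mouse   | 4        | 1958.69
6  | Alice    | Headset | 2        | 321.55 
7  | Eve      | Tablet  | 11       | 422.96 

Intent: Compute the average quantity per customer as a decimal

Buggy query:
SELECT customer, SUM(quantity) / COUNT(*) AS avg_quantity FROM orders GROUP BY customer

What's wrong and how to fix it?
Bug: Both operands are integers, so '/' performs integer division and truncates

Fix: Multiply by 1.0 (or CAST to REAL) to force floating-point division

Corrected query:
SELECT customer, SUM(quantity) * 1.0 / COUNT(*) AS avg_quantity FROM orders GROUP BY customer

Result:
customer | avg_quantity
---------+-------------
Alice    | 6.5         
Dave     | 4.5         
Eve      | 6.5         
Grace    | 1           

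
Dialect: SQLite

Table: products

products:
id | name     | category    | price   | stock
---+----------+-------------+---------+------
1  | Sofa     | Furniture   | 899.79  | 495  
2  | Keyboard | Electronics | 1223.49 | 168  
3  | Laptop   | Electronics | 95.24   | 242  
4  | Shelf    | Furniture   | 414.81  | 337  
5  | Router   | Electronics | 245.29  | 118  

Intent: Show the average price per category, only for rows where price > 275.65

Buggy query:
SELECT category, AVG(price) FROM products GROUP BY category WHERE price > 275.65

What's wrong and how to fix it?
Bug: Row-level WHERE must come before GROUP BY in the clause order

Fix: Place WHERE between FROM and GROUP BY

Corrected query:
SELECT category, AVG(price) FROM products WHERE price > 275.65 GROUP BY category

Result:
category    | AVG(price)
------------+-----------
Electronics | 1223.49   
Furniture   | 657.3     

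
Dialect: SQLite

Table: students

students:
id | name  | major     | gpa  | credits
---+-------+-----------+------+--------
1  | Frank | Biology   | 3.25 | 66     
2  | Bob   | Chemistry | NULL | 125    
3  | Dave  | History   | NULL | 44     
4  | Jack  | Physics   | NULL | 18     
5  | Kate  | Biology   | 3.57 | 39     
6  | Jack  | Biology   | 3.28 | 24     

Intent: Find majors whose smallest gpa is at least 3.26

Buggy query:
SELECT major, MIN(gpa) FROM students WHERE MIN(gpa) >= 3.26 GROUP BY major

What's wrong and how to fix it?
Bug: MIN() in WHERE is a misuse of aggregate

Fix: Replace WHERE with HAVING after the GROUP BY

Corrected query:
SELECT major, MIN(gpa) FROM students GROUP BY major HAVING MIN(gpa) >= 3.26

Result:
(no rows)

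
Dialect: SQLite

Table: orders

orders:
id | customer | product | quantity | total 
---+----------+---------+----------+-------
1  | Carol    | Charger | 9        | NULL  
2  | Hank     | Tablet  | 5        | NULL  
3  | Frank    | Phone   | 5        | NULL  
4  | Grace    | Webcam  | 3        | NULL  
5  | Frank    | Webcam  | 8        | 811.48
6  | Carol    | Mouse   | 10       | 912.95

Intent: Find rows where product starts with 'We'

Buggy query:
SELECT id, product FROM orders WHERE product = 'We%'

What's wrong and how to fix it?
Bug: Wildcards only work with LIKE; '=' treats '%' as a literal character

Fix: Replace '=' with LIKE so 'We%' is treated as a pattern

Corrected query:
SELECT id, product FROM orders WHERE product LIKE 'We%'

Result:
id | product
---+--------
4  | Webcam 
5  | Webcam 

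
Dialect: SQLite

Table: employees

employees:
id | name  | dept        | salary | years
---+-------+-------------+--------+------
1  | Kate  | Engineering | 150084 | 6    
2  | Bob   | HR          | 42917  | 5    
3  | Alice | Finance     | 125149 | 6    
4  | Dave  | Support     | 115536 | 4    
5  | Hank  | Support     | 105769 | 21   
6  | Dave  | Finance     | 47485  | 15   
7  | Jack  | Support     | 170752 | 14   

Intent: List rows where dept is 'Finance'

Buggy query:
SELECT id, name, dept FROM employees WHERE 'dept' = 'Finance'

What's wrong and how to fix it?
Bug: Single quotes denote string literals in SQL; the column name is being compared as a constant string

Fix: Reference the column as dept without single quotes

Corrected query:
SELECT id, name, dept FROM employees WHERE dept = 'Finance'

Result:
id | name  | dept   
---+-------+--------
3  | Alice | Finance
6  | Dave  | Finance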